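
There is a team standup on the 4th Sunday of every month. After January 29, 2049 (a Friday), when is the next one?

January 2049 starts on a Friday; its first Sunday is the 3rd, so the 4th Sunday is the 24th — January 24, 2049.
That is not after January 29, 2049, so look at February 2049.
February 2049 starts on a Monday; its first Sunday is the 7th, so the 4th Sunday is the 28th — February 28, 2049.

February 28, 2049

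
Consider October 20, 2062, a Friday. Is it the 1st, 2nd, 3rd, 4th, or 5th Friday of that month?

Day 20 falls in week ⌈20/7⌉ of the month.
Days 1–7 hold the 1st Friday, 8–14 the 2nd, 15–21 the 3rd, 22–28 the 4th, 29–31 the 5th.
20 is in the range for the 3rd.

3rd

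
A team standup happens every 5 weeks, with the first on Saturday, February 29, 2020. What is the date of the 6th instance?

August 22, 2020

The 6th occurrence is 5 intervals after the first: 5 × 35 = 175 days after February 29, 2020.
February has 29 days — 0 days to the end of February leaves 175.
March has 31 days (144 left).
April has 30 days (114 left).
May has 31 days (83 left).
June has 30 days (53 left).
July has 31 days (22 left).
22 days into August → August 22, 2020.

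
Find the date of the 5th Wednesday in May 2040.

30 May 2040

The first Wednesday of May 2040 is May 2.
The 5th Wednesday is 4 weeks later: 2 + 28 = 30.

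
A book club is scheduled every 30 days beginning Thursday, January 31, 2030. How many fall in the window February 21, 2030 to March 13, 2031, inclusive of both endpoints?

Occurrences land 30·i days after January 31, 2030 for i = 0, 1, 2, …
February 21, 2030 is 21 days after the start; 21 ÷ 30 = 0 remainder 21; since the remainder is 21, round up to i = 1. First occurrence in the window: #2 on March 2, 2030 (1×30 = 30 days in).
March 13, 2031 is 406 days after the start; 406 ÷ 30 = 13 remainder 16. Last occurrence in the window: #14 on February 25, 2031.
Occurrences #2 through #14: 13 in total.

13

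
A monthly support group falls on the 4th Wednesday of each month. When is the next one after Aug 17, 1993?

Aug 25, 1993

Aug 1993 starts on a Sunday; its first Wednesday is the 4th, so the 4th Wednesday is the 25th — Aug 25, 1993.
Aug 25, 1993 is after Aug 17, 1993, so that is the next one.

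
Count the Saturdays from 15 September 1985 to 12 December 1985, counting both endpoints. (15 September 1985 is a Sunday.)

15 September 1985 is a Sunday; the first Saturday on or after it is 21 September 1985 (6 days later).
From 21 September 1985 to 12 December 1985: 9 + 31 + 30 + 12 = 82 days (rest of September, October, November, December).
82 ÷ 7 = 11 full weeks with remainder 5, so 11 more Saturdays after the first → 12.

12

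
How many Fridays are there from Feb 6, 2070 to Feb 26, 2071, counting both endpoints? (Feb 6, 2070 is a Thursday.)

55

Feb 6, 2070 is a Thursday; the first Friday on or after it is Feb 7, 2070 (1 day later).
From Feb 7, 2070 to Feb 26, 2071: 327 + 57 = 384 days (rest of 2070, to Feb 26, 2071 in 2071).
384 ÷ 7 = 54 full weeks with remainder 6, so 54 more Fridays after the first → 55.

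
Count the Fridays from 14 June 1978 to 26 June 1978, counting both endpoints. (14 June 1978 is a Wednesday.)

14 June 1978 is a Wednesday; the first Friday on or after it is 16 June 1978 (2 days later).
From 16 June 1978 to 26 June 1978 is 26 − 16 = 10 days.
10 ÷ 7 = 1 full weeks with remainder 3, so 1 more Fridays after the first → 2.

2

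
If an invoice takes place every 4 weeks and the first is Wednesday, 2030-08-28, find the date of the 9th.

2031-04-09

The 9th occurrence is 8 intervals after the first: 8 × 28 = 224 days after 2030-08-28.
August has 31 days — 3 days to the end of August leaves 221.
September has 30 days (191 left).
October has 31 days (160 left).
November has 30 days (130 left).
December has 31 days (99 left).
January has 31 days (68 left).
February has 28 days (40 left).
March has 31 days (9 left).
9 days into April → 2031-04-09.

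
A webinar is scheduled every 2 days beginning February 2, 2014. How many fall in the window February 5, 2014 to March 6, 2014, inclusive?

15

Occurrences land 2·i days after February 2, 2014 for i = 0, 1, 2, …
February 5, 2014 is 3 days after the start; 3 ÷ 2 = 1 remainder 1; since the remainder is 1, round up to i = 2. First occurrence in the window: #3 on February 6, 2014 (2×2 = 4 days in).
March 6, 2014 is 32 days after the start; 32 ÷ 2 = 16 remainder 0. Last occurrence in the window: #17 on March 6, 2014.
Occurrences #3 through #17: 15 in total.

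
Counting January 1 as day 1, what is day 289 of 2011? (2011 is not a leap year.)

16 October 2011

January has 31 days (289 − 31 = 258 remain).
February has 28 days (258 − 28 = 230 remain).
March has 31 days (230 − 31 = 199 remain).
April has 30 days (199 − 30 = 169 remain).
May has 31 days (169 − 31 = 138 remain).
June has 30 days (138 − 30 = 108 remain).
July has 31 days (108 − 31 = 77 remain).
August has 31 days (77 − 31 = 46 remain).
September has 30 days (46 − 30 = 16 remain).
16 into October → October 16.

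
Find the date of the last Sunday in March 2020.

2020-03-29

March 2020 begins on a Sunday, so the first Sunday is March 1.
March 2020 has 31 days. Adding weeks: 1, 8, 15, 22, 29 — the last one ≤ 31 is the 29th.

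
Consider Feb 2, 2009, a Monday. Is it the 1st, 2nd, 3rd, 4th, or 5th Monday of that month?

1st

Day 2 falls in week ⌈2/7⌉ of the month.
Days 1–7 hold the 1st Monday, 8–14 the 2nd, 15–21 the 3rd, 22–28 the 4th, 29–31 the 5th.
2 is in the range for the 1st.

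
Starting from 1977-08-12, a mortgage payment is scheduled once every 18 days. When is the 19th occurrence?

1978-07-02

The 19th occurrence is 18 intervals after the first: 18 × 18 = 324 days after 1977-08-12.
August has 31 days — 19 days to the end of August leaves 305.
September has 30 days (275 left).
October has 31 days (244 left).
November has 30 days (214 left).
December has 31 days (183 left).
January has 31 days (152 left).
February has 28 days (124 left).
March has 31 days (93 left).
April has 30 days (63 left).
May has 31 days (32 left).
June has 30 days (2 left).
2 days into July → 1978-07-02.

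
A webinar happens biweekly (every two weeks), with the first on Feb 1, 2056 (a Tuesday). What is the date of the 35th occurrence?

May 22, 2057

The 35th occurrence is 34 intervals after the first: 34 × 14 = 476 days after Feb 1, 2056.
Feb has 29 days — 28 days to the end of Feb leaves 448.
From end of Feb to end of 2056 is 306 days (142 left).
Jan has 31 days (111 left).
Feb has 28 days (83 left).
Mar has 31 days (52 left).
Apr has 30 days (22 left).
22 days into May → May 22, 2057.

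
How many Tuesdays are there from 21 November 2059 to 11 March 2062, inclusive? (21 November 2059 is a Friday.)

21 November 2059 is a Friday; the first Tuesday on or after it is 25 November 2059 (4 days later).
From 25 November 2059 to 11 March 2062: 36 + 366 + 365 + 70 = 837 days (rest of 2059, 2060, 2061, to 11 March 2062 in 2062).
837 ÷ 7 = 119 full weeks with remainder 4, so 119 more Tuesdays after the first → 120.

120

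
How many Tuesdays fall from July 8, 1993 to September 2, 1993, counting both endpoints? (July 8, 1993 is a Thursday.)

8

July 8, 1993 is a Thursday; the first Tuesday on or after it is July 13, 1993 (5 days later).
From July 13, 1993 to September 2, 1993: 18 + 31 + 2 = 51 days (rest of July, August, September).
51 ÷ 7 = 7 full weeks with remainder 2, so 7 more Tuesdays after the first → 8.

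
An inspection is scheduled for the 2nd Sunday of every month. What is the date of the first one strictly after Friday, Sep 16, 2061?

Oct 9, 2061

Sep 2061 starts on a Thursday; its first Sunday is the 4th, so the 2nd Sunday is the 11th — Sep 11, 2061.
That is not after Sep 16, 2061, so look at Oct 2061.
Oct 2061 starts on a Saturday; its first Sunday is the 2nd, so the 2nd Sunday is the 9th — Oct 9, 2061.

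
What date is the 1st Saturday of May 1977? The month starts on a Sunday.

7 May 1977

May 1977 begins on a Sunday, so the first Saturday is May 7 (6 days later).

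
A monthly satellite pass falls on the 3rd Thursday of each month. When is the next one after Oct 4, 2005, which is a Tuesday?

Oct 20, 2005

Oct 2005 starts on a Saturday; its first Thursday is the 6th, so the 3rd Thursday is the 20th — Oct 20, 2005.
Oct 20, 2005 is after Oct 4, 2005, so that is the next one.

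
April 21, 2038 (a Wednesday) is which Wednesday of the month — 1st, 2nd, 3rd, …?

3rd

Day 21 falls in week ⌈21/7⌉ of the month.
Days 1–7 hold the 1st Wednesday, 8–14 the 2nd, 15–21 the 3rd, 22–28 the 4th, 29–31 the 5th.
21 is in the range for the 3rd.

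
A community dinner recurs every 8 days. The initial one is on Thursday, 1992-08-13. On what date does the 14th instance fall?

1992-11-25

The 14th occurrence is 13 intervals after the first: 13 × 8 = 104 days after 1992-08-13.
August has 31 days — 18 days to the end of August leaves 86.
September has 30 days (56 left).
October has 31 days (25 left).
25 days into November → 1992-11-25.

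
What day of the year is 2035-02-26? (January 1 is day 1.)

57

Days in months before February: 31 = 31.
Plus 26 days into February → day 57.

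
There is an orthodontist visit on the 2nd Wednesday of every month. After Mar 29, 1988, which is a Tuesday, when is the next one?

Mar 1988 starts on a Tuesday; its first Wednesday is the 2nd, so the 2nd Wednesday is the 9th — Mar 9, 1988.
That is not after Mar 29, 1988, so look at Apr 1988.
Apr 1988 starts on a Friday; its first Wednesday is the 6th, so the 2nd Wednesday is the 13th — Apr 13, 1988.

Apr 13, 1988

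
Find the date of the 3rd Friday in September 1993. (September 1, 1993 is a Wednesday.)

September 1993 begins on a Wednesday, so the first Friday is September 3 (2 days later).
The 3rd Friday is 2 weeks later: 3 + 14 = 17.

September 17, 1993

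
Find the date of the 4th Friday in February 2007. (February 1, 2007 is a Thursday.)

February 23, 2007

February 2007 begins on a Thursday, so the first Friday is February 2 (1 day later).
The 4th Friday is 3 weeks later: 2 + 21 = 23.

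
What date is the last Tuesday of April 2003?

April 2003 begins on a Tuesday, so the first Tuesday is April 1.
April 2003 has 30 days. Adding weeks: 1, 8, 15, 22, 29 — the last one ≤ 30 is the 29th.

29 April 2003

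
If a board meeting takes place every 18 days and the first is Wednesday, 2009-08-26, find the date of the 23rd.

The 23rd occurrence is 22 intervals after the first: 22 × 18 = 396 days after 2009-08-26.
August has 31 days — 5 days to the end of August leaves 391.
September has 30 days (361 left).
October has 31 days (330 left).
November has 30 days (300 left).
December has 31 days (269 left).
January has 31 days (238 left).
February has 28 days (210 left).
March has 31 days (179 left).
April has 30 days (149 left).
May has 31 days (118 left).
June has 30 days (88 left).
July has 31 days (57 left).
August has 31 days (26 left).
26 days into September → 2010-09-26.

2010-09-26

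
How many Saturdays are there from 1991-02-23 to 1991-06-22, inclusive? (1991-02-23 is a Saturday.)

18

1991-02-23 is a Saturday; the first Saturday on or after it is 1991-02-23.
From 1991-02-23 to 1991-06-22: 5 + 31 + 30 + 31 + 22 = 119 days (rest of February, March, April, May, June).
119 ÷ 7 = 17 full weeks with remainder 0, so 17 more Saturdays after the first → 18.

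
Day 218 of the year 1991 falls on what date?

January has 31 days (218 − 31 = 187 remain).
February has 28 days (187 − 28 = 159 remain).
March has 31 days (159 − 31 = 128 remain).
April has 30 days (128 − 30 = 98 remain).
May has 31 days (98 − 31 = 67 remain).
June has 30 days (67 − 30 = 37 remain).
July has 31 days (37 − 31 = 6 remain).
6 into August → August 6.

1991-08-06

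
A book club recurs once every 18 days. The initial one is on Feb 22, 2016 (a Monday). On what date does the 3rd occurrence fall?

The 3rd occurrence is 2 intervals after the first: 2 × 18 = 36 days after Feb 22, 2016.
Feb has 29 days — 7 days to the end of Feb leaves 29.
29 days into Mar → Mar 29, 2016.

Mar 29, 2016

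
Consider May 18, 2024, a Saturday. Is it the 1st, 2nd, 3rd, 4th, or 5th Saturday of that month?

Day 18 falls in week ⌈18/7⌉ of the month.
Days 1–7 hold the 1st Saturday, 8–14 the 2nd, 15–21 the 3rd, 22–28 the 4th, 29–31 the 5th.
18 is in the range for the 3rd.

3rd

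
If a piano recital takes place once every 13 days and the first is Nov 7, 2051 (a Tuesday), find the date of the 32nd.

Dec 14, 2052

The 32nd occurrence is 31 intervals after the first: 31 × 13 = 403 days after Nov 7, 2051.
Nov has 30 days — 23 days to the end of Nov leaves 380.
Dec has 31 days (349 left).
Jan has 31 days (318 left).
Feb has 29 days (289 left).
Mar has 31 days (258 left).
Apr has 30 days (228 left).
May has 31 days (197 left).
Jun has 30 days (167 left).
Jul has 31 days (136 left).
Aug has 31 days (105 left).
Sep has 30 days (75 left).
Oct has 31 days (44 left).
Nov has 30 days (14 left).
14 days into Dec → Dec 14, 2052.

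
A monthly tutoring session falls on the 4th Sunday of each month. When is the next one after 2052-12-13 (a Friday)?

December 2052 starts on a Sunday; its first Sunday is the 1st, so the 4th Sunday is the 22nd — 2052-12-22.
2052-12-22 is after 2052-12-13, so that is the next one.

2052-12-22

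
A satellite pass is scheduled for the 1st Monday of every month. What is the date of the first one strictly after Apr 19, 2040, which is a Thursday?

May 7, 2040

Apr 2040 starts on a Sunday, so its 1st Monday is Apr 2, 2040 (1 day in).
That is not after Apr 19, 2040, so look at May 2040.
May 2040 starts on a Tuesday, so its 1st Monday is May 7, 2040 (6 days in).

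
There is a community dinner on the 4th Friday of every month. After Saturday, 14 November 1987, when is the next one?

November 1987 starts on a Sunday; its first Friday is the 6th, so the 4th Friday is the 27th — 27 November 1987.
27 November 1987 is after 14 November 1987, so that is the next one.

27 November 1987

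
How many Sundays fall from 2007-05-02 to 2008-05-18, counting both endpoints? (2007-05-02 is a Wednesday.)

55

2007-05-02 is a Wednesday; the first Sunday on or after it is 2007-05-06 (4 days later).
From 2007-05-06 to 2008-05-18: 239 + 139 = 378 days (rest of 2007, to 2008-05-18 in 2008).
378 ÷ 7 = 54 full weeks with remainder 0, so 54 more Sundays after the first → 55.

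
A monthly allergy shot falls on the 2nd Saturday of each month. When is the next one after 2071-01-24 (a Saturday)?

2071-02-14

January 2071 starts on a Thursday; its first Saturday is the 3rd, so the 2nd Saturday is the 10th — 2071-01-10.
That is not after 2071-01-24, so look at February 2071.
February 2071 starts on a Sunday; its first Saturday is the 7th, so the 2nd Saturday is the 14th — 2071-02-14.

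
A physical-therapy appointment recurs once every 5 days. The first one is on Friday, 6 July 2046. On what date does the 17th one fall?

24 September 2046

The 17th occurrence is 16 intervals after the first: 16 × 5 = 80 days after 6 July 2046.
July has 31 days — 25 days to the end of July leaves 55.
August has 31 days (24 left).
24 days into September → 24 September 2046.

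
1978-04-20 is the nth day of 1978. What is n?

110

Days in months before April: 31 + 28 + 31 = 90.
Plus 20 days into April → day 110.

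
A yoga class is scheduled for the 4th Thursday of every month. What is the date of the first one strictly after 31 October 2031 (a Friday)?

October 2031 starts on a Wednesday; its first Thursday is the 2nd, so the 4th Thursday is the 23rd — 23 October 2031.
That is not after 31 October 2031, so look at November 2031.
November 2031 starts on a Saturday; its first Thursday is the 6th, so the 4th Thursday is the 27th — 27 November 2031.

27 November 2031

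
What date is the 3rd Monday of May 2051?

15 May 2051

The first Monday of May 2051 is May 1.
The 3rd Monday is 2 weeks later: 1 + 14 = 15.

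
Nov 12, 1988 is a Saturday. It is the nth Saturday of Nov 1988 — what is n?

Day 12 falls in week ⌈12/7⌉ of the month.
Days 1–7 hold the 1st Saturday, 8–14 the 2nd, 15–21 the 3rd, 22–28 the 4th, 29–31 the 5th.
12 is in the range for the 2nd.

2nd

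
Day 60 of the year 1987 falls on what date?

Jan has 31 days (60 − 31 = 29 remain).
Feb has 28 days (29 − 28 = 1 remain).
1 into Mar → Mar 1.

Mar 1, 1987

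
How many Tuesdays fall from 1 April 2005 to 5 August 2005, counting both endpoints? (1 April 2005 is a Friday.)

1 April 2005 is a Friday; the first Tuesday on or after it is 5 April 2005 (4 days later).
From 5 April 2005 to 5 August 2005: 25 + 31 + 30 + 31 + 5 = 122 days (rest of April, May, June, July, August).
122 ÷ 7 = 17 full weeks with remainder 3, so 17 more Tuesdays after the first → 18.

18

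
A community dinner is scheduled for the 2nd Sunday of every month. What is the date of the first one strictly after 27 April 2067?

8 May 2067

April 2067 starts on a Friday; its first Sunday is the 3rd, so the 2nd Sunday is the 10th — 10 April 2067.
That is not after 27 April 2067, so look at May 2067.
May 2067 starts on a Sunday; its first Sunday is the 1st, so the 2nd Sunday is the 8th — 8 May 2067.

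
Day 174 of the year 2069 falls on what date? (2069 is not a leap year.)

Jan has 31 days (174 − 31 = 143 remain).
Feb has 28 days (143 − 28 = 115 remain).
Mar has 31 days (115 − 31 = 84 remain).
Apr has 30 days (84 − 30 = 54 remain).
May has 31 days (54 − 31 = 23 remain).
23 into Jun → Jun 23.

Jun 23, 2069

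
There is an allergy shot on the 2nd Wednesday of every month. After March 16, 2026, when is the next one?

March 2026 starts on a Sunday; its first Wednesday is the 4th, so the 2nd Wednesday is the 11th — March 11, 2026.
That is not after March 16, 2026, so look at April 2026.
April 2026 starts on a Wednesday; its first Wednesday is the 1st, so the 2nd Wednesday is the 8th — April 8, 2026.

April 8, 2026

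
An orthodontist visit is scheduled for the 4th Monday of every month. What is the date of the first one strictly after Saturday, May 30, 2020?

June 22, 2020

May 2020 starts on a Friday; its first Monday is the 4th, so the 4th Monday is the 25th — May 25, 2020.
That is not after May 30, 2020, so look at June 2020.
June 2020 starts on a Monday; its first Monday is the 1st, so the 4th Monday is the 22nd — June 22, 2020.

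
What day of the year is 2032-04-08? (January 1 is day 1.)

Days in months before April: 31 + 29 + 31 = 91.
Plus 8 days into April → day 99.

99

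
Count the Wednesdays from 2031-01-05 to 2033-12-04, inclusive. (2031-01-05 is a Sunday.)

2031-01-05 is a Sunday; the first Wednesday on or after it is 2031-01-08 (3 days later).
From 2031-01-08 to 2033-12-04: 357 + 366 + 338 = 1061 days (rest of 2031, 2032, to 2033-12-04 in 2033).
1061 ÷ 7 = 151 full weeks with remainder 4, so 151 more Wednesdays after the first → 152.

152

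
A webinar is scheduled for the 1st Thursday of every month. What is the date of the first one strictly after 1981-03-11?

1981-04-02

March 1981 starts on a Sunday, so its 1st Thursday is 1981-03-05 (4 days in).
That is not after 1981-03-11, so look at April 1981.
April 1981 starts on a Wednesday, so its 1st Thursday is 1981-04-02 (1 day in).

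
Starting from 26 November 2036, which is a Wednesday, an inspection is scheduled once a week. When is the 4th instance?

17 December 2036

The 4th occurrence is 3 intervals after the first: 3 × 7 = 21 days after 26 November 2036.
November has 30 days — 4 days to the end of November leaves 17.
17 days into December → 17 December 2036.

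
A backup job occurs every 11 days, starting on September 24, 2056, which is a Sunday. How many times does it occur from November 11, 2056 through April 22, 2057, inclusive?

15

Occurrences land 11·i days after September 24, 2056 for i = 0, 1, 2, …
November 11, 2056 is 48 days after the start; 48 ÷ 11 = 4 remainder 4; since the remainder is 4, round up to i = 5. First occurrence in the window: #6 on November 18, 2056 (5×11 = 55 days in).
April 22, 2057 is 210 days after the start; 210 ÷ 11 = 19 remainder 1. Last occurrence in the window: #20 on April 21, 2057.
Occurrences #6 through #20: 15 in total.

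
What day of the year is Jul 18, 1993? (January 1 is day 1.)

Days in months before Jul: 31 + 28 + 31 + 30 + 31 + 30 = 181.
Plus 18 days into Jul → day 199.

199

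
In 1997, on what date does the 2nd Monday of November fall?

The first Monday of November 1997 is November 3.
The 2nd Monday is 1 weeks later: 3 + 7 = 10.

1997-11-10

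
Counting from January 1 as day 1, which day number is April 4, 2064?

Days in months before April: 31 + 29 + 31 = 91.
Plus 4 days into April → day 95.

95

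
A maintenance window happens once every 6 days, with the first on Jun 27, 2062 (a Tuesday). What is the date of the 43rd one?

The 43rd occurrence is 42 intervals after the first: 42 × 6 = 252 days after Jun 27, 2062.
Jun has 30 days — 3 days to the end of Jun leaves 249.
Jul has 31 days (218 left).
Aug has 31 days (187 left).
Sep has 30 days (157 left).
Oct has 31 days (126 left).
Nov has 30 days (96 left).
Dec has 31 days (65 left).
Jan has 31 days (34 left).
Feb has 28 days (6 left).
6 days into Mar → Mar 6, 2063.

Mar 6, 2063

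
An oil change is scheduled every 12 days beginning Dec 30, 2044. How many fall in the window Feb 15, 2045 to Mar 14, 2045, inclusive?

Occurrences land 12·i days after Dec 30, 2044 for i = 0, 1, 2, …
Feb 15, 2045 is 47 days after the start; 47 ÷ 12 = 3 remainder 11; since the remainder is 11, round up to i = 4. First occurrence in the window: #5 on Feb 16, 2045 (4×12 = 48 days in).
Mar 14, 2045 is 74 days after the start; 74 ÷ 12 = 6 remainder 2. Last occurrence in the window: #7 on Mar 12, 2045.
Occurrences #5 through #7: 3 in total.

3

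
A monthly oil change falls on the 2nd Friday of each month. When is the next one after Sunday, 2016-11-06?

November 2016 starts on a Tuesday; its first Friday is the 4th, so the 2nd Friday is the 11th — 2016-11-11.
2016-11-11 is after 2016-11-06, so that is the next one.

2016-11-11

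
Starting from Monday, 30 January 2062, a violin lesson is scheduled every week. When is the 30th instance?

The 30th occurrence is 29 intervals after the first: 29 × 7 = 203 days after 30 January 2062.
January has 31 days — 1 day to the end of January leaves 202.
February has 28 days (174 left).
March has 31 days (143 left).
April has 30 days (113 left).
May has 31 days (82 left).
June has 30 days (52 left).
July has 31 days (21 left).
21 days into August → 21 August 2062.

21 August 2062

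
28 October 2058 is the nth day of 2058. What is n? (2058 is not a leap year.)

Days in months before October: 31 + 28 + 31 + 30 + 31 + 30 + 31 + 31 + 30 = 273.
Plus 28 days into October → day 301.

301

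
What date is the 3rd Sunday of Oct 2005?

Oct 2005 begins on a Saturday, so the first Sunday is Oct 2 (1 day later).
The 3rd Sunday is 2 weeks later: 2 + 14 = 16.

Oct 16, 2005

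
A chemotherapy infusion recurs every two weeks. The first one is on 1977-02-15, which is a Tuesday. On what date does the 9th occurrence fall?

1977-06-07

The 9th occurrence is 8 intervals after the first: 8 × 14 = 112 days after 1977-02-15.
February has 28 days — 13 days to the end of February leaves 99.
March has 31 days (68 left).
April has 30 days (38 left).
May has 31 days (7 left).
7 days into June → 1977-06-07.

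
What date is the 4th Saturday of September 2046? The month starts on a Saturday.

2046-09-22

September 2046 begins on a Saturday, so the first Saturday is September 1.
The 4th Saturday is 3 weeks later: 1 + 21 = 22.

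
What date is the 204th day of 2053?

2053-07-23

January has 31 days (204 − 31 = 173 remain).
February has 28 days (173 − 28 = 145 remain).
March has 31 days (145 − 31 = 114 remain).
April has 30 days (114 − 30 = 84 remain).
May has 31 days (84 − 31 = 53 remain).
June has 30 days (53 − 30 = 23 remain).
23 into July → July 23.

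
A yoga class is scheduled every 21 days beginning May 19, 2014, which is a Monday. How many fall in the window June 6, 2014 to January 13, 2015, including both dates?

Occurrences land 21·i days after May 19, 2014 for i = 0, 1, 2, …
June 6, 2014 is 18 days after the start; 18 ÷ 21 = 0 remainder 18; since the remainder is 18, round up to i = 1. First occurrence in the window: #2 on June 9, 2014 (1×21 = 21 days in).
January 13, 2015 is 239 days after the start; 239 ÷ 21 = 11 remainder 8. Last occurrence in the window: #12 on January 5, 2015.
Occurrences #2 through #12: 11 in total.

11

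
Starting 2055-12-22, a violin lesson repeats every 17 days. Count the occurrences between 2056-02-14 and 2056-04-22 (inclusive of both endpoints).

Occurrences land 17·i days after 2055-12-22 for i = 0, 1, 2, …
2056-02-14 is 54 days after the start; 54 ÷ 17 = 3 remainder 3; since the remainder is 3, round up to i = 4. First occurrence in the window: #5 on 2056-02-28 (4×17 = 68 days in).
2056-04-22 is 122 days after the start; 122 ÷ 17 = 7 remainder 3. Last occurrence in the window: #8 on 2056-04-19.
Occurrences #5 through #8: 4 in total.

4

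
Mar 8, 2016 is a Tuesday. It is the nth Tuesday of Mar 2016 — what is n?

Day 8 falls in week ⌈8/7⌉ of the month.
Days 1–7 hold the 1st Tuesday, 8–14 the 2nd, 15–21 the 3rd, 22–28 the 4th, 29–31 the 5th.
8 is in the range for the 2nd.

2nd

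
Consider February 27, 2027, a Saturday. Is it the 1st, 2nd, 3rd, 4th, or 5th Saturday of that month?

4th

Day 27 falls in week ⌈27/7⌉ of the month.
Days 1–7 hold the 1st Saturday, 8–14 the 2nd, 15–21 the 3rd, 22–28 the 4th, 29–31 the 5th.
27 is in the range for the 4th.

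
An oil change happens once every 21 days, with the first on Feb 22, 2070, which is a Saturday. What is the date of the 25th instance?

The 25th occurrence is 24 intervals after the first: 24 × 21 = 504 days after Feb 22, 2070.
Feb has 28 days — 6 days to the end of Feb leaves 498.
From end of Feb to end of 2070 is 306 days (192 left).
Jan has 31 days (161 left).
Feb has 28 days (133 left).
Mar has 31 days (102 left).
Apr has 30 days (72 left).
May has 31 days (41 left).
Jun has 30 days (11 left).
11 days into Jul → Jul 11, 2071.

Jul 11, 2071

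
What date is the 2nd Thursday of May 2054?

May 2054 begins on a Friday, so the first Thursday is May 7 (6 days later).
The 2nd Thursday is 1 weeks later: 7 + 7 = 14.

14 May 2054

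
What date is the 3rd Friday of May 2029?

May 2029 begins on a Tuesday, so the first Friday is May 4 (3 days later).
The 3rd Friday is 2 weeks later: 4 + 14 = 18.

May 18, 2029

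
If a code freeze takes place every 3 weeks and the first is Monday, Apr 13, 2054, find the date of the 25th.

The 25th occurrence is 24 intervals after the first: 24 × 21 = 504 days after Apr 13, 2054.
Apr has 30 days — 17 days to the end of Apr leaves 487.
From end of Apr to end of 2054 is 245 days (242 left).
Jan has 31 days (211 left).
Feb has 28 days (183 left).
Mar has 31 days (152 left).
Apr has 30 days (122 left).
May has 31 days (91 left).
Jun has 30 days (61 left).
Jul has 31 days (30 left).
30 days into Aug → Aug 30, 2055.

Aug 30, 2055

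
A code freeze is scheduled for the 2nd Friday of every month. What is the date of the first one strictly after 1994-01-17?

1994-02-11

January 1994 starts on a Saturday; its first Friday is the 7th, so the 2nd Friday is the 14th — 1994-01-14.
That is not after 1994-01-17, so look at February 1994.
February 1994 starts on a Tuesday; its first Friday is the 4th, so the 2nd Friday is the 11th — 1994-02-11.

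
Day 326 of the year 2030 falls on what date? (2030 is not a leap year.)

January has 31 days (326 − 31 = 295 remain).
February has 28 days (295 − 28 = 267 remain).
March has 31 days (267 − 31 = 236 remain).
April has 30 days (236 − 30 = 206 remain).
May has 31 days (206 − 31 = 175 remain).
June has 30 days (175 − 30 = 145 remain).
July has 31 days (145 − 31 = 114 remain).
August has 31 days (114 − 31 = 83 remain).
September has 30 days (83 − 30 = 53 remain).
October has 31 days (53 − 31 = 22 remain).
22 into November → November 22.

November 22, 2030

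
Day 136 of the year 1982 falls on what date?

May 16, 1982

January has 31 days (136 − 31 = 105 remain).
February has 28 days (105 − 28 = 77 remain).
March has 31 days (77 − 31 = 46 remain).
April has 30 days (46 − 30 = 16 remain).
16 into May → May 16.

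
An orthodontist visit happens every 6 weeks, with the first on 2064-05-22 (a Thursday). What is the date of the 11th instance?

The 11th occurrence is 10 intervals after the first: 10 × 42 = 420 days after 2064-05-22.
May has 31 days — 9 days to the end of May leaves 411.
From end of May to end of 2064 is 214 days (197 left).
January has 31 days (166 left).
February has 28 days (138 left).
March has 31 days (107 left).
April has 30 days (77 left).
May has 31 days (46 left).
June has 30 days (16 left).
16 days into July → 2065-07-16.

2065-07-16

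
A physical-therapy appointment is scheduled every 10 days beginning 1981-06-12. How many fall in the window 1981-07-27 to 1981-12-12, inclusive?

14

Occurrences land 10·i days after 1981-06-12 for i = 0, 1, 2, …
1981-07-27 is 45 days after the start; 45 ÷ 10 = 4 remainder 5; since the remainder is 5, round up to i = 5. First occurrence in the window: #6 on 1981-08-01 (5×10 = 50 days in).
1981-12-12 is 183 days after the start; 183 ÷ 10 = 18 remainder 3. Last occurrence in the window: #19 on 1981-12-09.
Occurrences #6 through #19: 14 in total.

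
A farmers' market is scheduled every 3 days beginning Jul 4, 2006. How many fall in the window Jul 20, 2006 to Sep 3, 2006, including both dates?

Occurrences land 3·i days after Jul 4, 2006 for i = 0, 1, 2, …
Jul 20, 2006 is 16 days after the start; 16 ÷ 3 = 5 remainder 1; since the remainder is 1, round up to i = 6. First occurrence in the window: #7 on Jul 22, 2006 (6×3 = 18 days in).
Sep 3, 2006 is 61 days after the start; 61 ÷ 3 = 20 remainder 1. Last occurrence in the window: #21 on Sep 2, 2006.
Occurrences #7 through #21: 15 in total.

15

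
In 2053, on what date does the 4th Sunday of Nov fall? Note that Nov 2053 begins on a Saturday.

Nov 2053 begins on a Saturday, so the first Sunday is Nov 2 (1 day later).
The 4th Sunday is 3 weeks later: 2 + 21 = 23.

Nov 23, 2053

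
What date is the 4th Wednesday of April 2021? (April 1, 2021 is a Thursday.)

April 2021 begins on a Thursday, so the first Wednesday is April 7 (6 days later).
The 4th Wednesday is 3 weeks later: 7 + 21 = 28.

2021-04-28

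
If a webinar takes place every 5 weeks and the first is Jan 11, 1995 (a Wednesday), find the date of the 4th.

The 4th occurrence is 3 intervals after the first: 3 × 35 = 105 days after Jan 11, 1995.
Jan has 31 days — 20 days to the end of Jan leaves 85.
Feb has 28 days (57 left).
Mar has 31 days (26 left).
26 days into Apr → Apr 26, 1995.

Apr 26, 1995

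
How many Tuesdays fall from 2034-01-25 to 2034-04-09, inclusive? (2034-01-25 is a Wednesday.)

10

2034-01-25 is a Wednesday; the first Tuesday on or after it is 2034-01-31 (6 days later).
From 2034-01-31 to 2034-04-09: 0 + 28 + 31 + 9 = 68 days (rest of January, February, March, April).
68 ÷ 7 = 9 full weeks with remainder 5, so 9 more Tuesdays after the first → 10.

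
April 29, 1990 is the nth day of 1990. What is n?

119

Days in months before April: 31 + 28 + 31 = 90.
Plus 29 days into April → day 119.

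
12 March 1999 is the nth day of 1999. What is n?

Days in months before March: 31 + 28 = 59.
Plus 12 days into March → day 71.

71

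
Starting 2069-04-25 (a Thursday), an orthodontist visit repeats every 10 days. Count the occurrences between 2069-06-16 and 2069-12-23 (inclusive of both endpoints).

Occurrences land 10·i days after 2069-04-25 for i = 0, 1, 2, …
2069-06-16 is 52 days after the start; 52 ÷ 10 = 5 remainder 2; since the remainder is 2, round up to i = 6. First occurrence in the window: #7 on 2069-06-24 (6×10 = 60 days in).
2069-12-23 is 242 days after the start; 242 ÷ 10 = 24 remainder 2. Last occurrence in the window: #25 on 2069-12-21.
Occurrences #7 through #25: 19 in total.

19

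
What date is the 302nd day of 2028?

Jan has 31 days (302 − 31 = 271 remain).
Feb has 29 days (271 − 29 = 242 remain).
Mar has 31 days (242 − 31 = 211 remain).
Apr has 30 days (211 − 30 = 181 remain).
May has 31 days (181 − 31 = 150 remain).
Jun has 30 days (150 − 30 = 120 remain).
Jul has 31 days (120 − 31 = 89 remain).
Aug has 31 days (89 − 31 = 58 remain).
Sep has 30 days (58 − 30 = 28 remain).
28 into Oct → Oct 28.

Oct 28, 2028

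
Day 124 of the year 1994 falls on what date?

January has 31 days (124 − 31 = 93 remain).
February has 28 days (93 − 28 = 65 remain).
March has 31 days (65 − 31 = 34 remain).
April has 30 days (34 − 30 = 4 remain).
4 into May → May 4.

May 4, 1994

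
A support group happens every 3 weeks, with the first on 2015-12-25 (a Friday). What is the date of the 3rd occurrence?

The 3rd occurrence is 2 intervals after the first: 2 × 21 = 42 days after 2015-12-25.
December has 31 days — 6 days to the end of December leaves 36.
January has 31 days (5 left).
5 days into February → 2016-02-05.

2016-02-05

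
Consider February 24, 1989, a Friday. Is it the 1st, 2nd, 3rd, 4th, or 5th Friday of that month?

4th

Day 24 falls in week ⌈24/7⌉ of the month.
Days 1–7 hold the 1st Friday, 8–14 the 2nd, 15–21 the 3rd, 22–28 the 4th, 29–31 the 5th.
24 is in the range for the 4th.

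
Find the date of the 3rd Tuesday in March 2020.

The first Tuesday of March 2020 is March 3.
The 3rd Tuesday is 2 weeks later: 3 + 14 = 17.

17 March 2020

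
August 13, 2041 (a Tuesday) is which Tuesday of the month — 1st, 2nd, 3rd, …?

Day 13 falls in week ⌈13/7⌉ of the month.
Days 1–7 hold the 1st Tuesday, 8–14 the 2nd, 15–21 the 3rd, 22–28 the 4th, 29–31 the 5th.
13 is in the range for the 2nd.

2nd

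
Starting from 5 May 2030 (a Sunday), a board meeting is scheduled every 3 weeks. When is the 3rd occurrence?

The 3rd occurrence is 2 intervals after the first: 2 × 21 = 42 days after 5 May 2030.
May has 31 days — 26 days to the end of May leaves 16.
16 days into June → 16 June 2030.

16 June 2030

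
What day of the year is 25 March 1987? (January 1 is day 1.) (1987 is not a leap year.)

84

Days in months before March: 31 + 28 = 59.
Plus 25 days into March → day 84.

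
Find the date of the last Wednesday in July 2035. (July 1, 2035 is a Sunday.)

July 2035 begins on a Sunday, so the first Wednesday is July 4 (3 days later).
July 2035 has 31 days. Adding weeks: 4, 11, 18, 25 — the last one ≤ 31 is the 25th.

25 July 2035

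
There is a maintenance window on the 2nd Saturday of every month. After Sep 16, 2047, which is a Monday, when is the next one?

Oct 12, 2047

Sep 2047 starts on a Sunday; its first Saturday is the 7th, so the 2nd Saturday is the 14th — Sep 14, 2047.
That is not after Sep 16, 2047, so look at Oct 2047.
Oct 2047 starts on a Tuesday; its first Saturday is the 5th, so the 2nd Saturday is the 12th — Oct 12, 2047.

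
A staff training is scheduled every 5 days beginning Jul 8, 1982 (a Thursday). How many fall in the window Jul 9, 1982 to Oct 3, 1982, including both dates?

Occurrences land 5·i days after Jul 8, 1982 for i = 0, 1, 2, …
Jul 9, 1982 is 1 day after the start; 1 ÷ 5 = 0 remainder 1; since the remainder is 1, round up to i = 1. First occurrence in the window: #2 on Jul 13, 1982 (1×5 = 5 days in).
Oct 3, 1982 is 87 days after the start; 87 ÷ 5 = 17 remainder 2. Last occurrence in the window: #18 on Oct 1, 1982.
Occurrences #2 through #18: 17 in total.

17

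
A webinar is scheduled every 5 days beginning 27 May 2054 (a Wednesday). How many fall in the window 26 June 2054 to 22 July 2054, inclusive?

6

Occurrences land 5·i days after 27 May 2054 for i = 0, 1, 2, …
26 June 2054 is 30 days after the start; 30 ÷ 5 = 6 remainder 0. First occurrence in the window: #7 on 26 June 2054 (6×5 = 30 days in).
22 July 2054 is 56 days after the start; 56 ÷ 5 = 11 remainder 1. Last occurrence in the window: #12 on 21 July 2054.
Occurrences #7 through #12: 6 in total.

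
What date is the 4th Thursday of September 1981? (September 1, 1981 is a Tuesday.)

September 1981 begins on a Tuesday, so the first Thursday is September 3 (2 days later).
The 4th Thursday is 3 weeks later: 3 + 21 = 24.

1981-09-24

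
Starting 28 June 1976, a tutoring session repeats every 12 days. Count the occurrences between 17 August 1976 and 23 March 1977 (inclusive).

Occurrences land 12·i days after 28 June 1976 for i = 0, 1, 2, …
17 August 1976 is 50 days after the start; 50 ÷ 12 = 4 remainder 2; since the remainder is 2, round up to i = 5. First occurrence in the window: #6 on 27 August 1976 (5×12 = 60 days in).
23 March 1977 is 268 days after the start; 268 ÷ 12 = 22 remainder 4. Last occurrence in the window: #23 on 19 March 1977.
Occurrences #6 through #23: 18 in total.

18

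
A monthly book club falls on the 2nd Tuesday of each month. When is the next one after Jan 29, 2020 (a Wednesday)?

Feb 11, 2020

Jan 2020 starts on a Wednesday; its first Tuesday is the 7th, so the 2nd Tuesday is the 14th — Jan 14, 2020.
That is not after Jan 29, 2020, so look at Feb 2020.
Feb 2020 starts on a Saturday; its first Tuesday is the 4th, so the 2nd Tuesday is the 11th — Feb 11, 2020.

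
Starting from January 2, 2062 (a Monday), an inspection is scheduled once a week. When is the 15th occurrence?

The 15th occurrence is 14 intervals after the first: 14 × 7 = 98 days after January 2, 2062.
January has 31 days — 29 days to the end of January leaves 69.
February has 28 days (41 left).
March has 31 days (10 left).
10 days into April → April 10, 2062.

April 10, 2062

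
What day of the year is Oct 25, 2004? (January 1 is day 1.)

299

Days in months before Oct: 31 + 29 + 31 + 30 + 31 + 30 + 31 + 31 + 30 = 274.
Plus 25 days into Oct → day 299.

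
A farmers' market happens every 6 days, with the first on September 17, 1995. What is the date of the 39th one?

The 39th occurrence is 38 intervals after the first: 38 × 6 = 228 days after September 17, 1995.
September has 30 days — 13 days to the end of September leaves 215.
October has 31 days (184 left).
November has 30 days (154 left).
December has 31 days (123 left).
January has 31 days (92 left).
February has 29 days (63 left).
March has 31 days (32 left).
April has 30 days (2 left).
2 days into May → May 2, 1996.

May 2, 1996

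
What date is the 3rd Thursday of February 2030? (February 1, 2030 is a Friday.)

21 February 2030

February 2030 begins on a Friday, so the first Thursday is February 7 (6 days later).
The 3rd Thursday is 2 weeks later: 7 + 14 = 21.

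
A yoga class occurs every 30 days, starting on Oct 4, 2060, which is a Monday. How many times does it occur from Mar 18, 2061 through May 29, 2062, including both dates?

Occurrences land 30·i days after Oct 4, 2060 for i = 0, 1, 2, …
Mar 18, 2061 is 165 days after the start; 165 ÷ 30 = 5 remainder 15; since the remainder is 15, round up to i = 6. First occurrence in the window: #7 on Apr 2, 2061 (6×30 = 180 days in).
May 29, 2062 is 602 days after the start; 602 ÷ 30 = 20 remainder 2. Last occurrence in the window: #21 on May 27, 2062.
Occurrences #7 through #21: 15 in total.

15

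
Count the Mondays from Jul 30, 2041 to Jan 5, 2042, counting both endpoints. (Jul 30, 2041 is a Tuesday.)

Jul 30, 2041 is a Tuesday; the first Monday on or after it is Aug 5, 2041 (6 days later).
From Aug 5, 2041 to Jan 5, 2042: 26 + 30 + 31 + 30 + 31 + 5 = 153 days (rest of Aug, Sep, Oct, Nov, Dec, Jan).
153 ÷ 7 = 21 full weeks with remainder 6, so 21 more Mondays after the first → 22.

22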